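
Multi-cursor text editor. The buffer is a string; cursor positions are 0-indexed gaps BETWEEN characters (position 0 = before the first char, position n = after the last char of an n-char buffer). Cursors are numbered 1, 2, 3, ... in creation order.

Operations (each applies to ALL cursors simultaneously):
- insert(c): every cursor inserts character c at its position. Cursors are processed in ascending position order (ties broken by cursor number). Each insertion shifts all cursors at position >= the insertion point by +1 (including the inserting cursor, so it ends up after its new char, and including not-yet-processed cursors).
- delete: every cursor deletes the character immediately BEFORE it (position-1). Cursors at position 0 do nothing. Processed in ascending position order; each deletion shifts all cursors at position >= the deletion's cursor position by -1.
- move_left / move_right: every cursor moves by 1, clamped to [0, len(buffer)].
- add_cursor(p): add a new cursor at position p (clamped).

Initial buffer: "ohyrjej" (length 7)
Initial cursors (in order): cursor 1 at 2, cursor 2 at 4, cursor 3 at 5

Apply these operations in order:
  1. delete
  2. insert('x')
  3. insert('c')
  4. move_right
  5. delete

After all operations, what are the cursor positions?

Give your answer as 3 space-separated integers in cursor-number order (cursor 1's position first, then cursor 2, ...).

Answer: 3 6 6

Derivation:
After op 1 (delete): buffer="oyej" (len 4), cursors c1@1 c2@2 c3@2, authorship ....
After op 2 (insert('x')): buffer="oxyxxej" (len 7), cursors c1@2 c2@5 c3@5, authorship .1.23..
After op 3 (insert('c')): buffer="oxcyxxccej" (len 10), cursors c1@3 c2@8 c3@8, authorship .11.2323..
After op 4 (move_right): buffer="oxcyxxccej" (len 10), cursors c1@4 c2@9 c3@9, authorship .11.2323..
After op 5 (delete): buffer="oxcxxcj" (len 7), cursors c1@3 c2@6 c3@6, authorship .11232.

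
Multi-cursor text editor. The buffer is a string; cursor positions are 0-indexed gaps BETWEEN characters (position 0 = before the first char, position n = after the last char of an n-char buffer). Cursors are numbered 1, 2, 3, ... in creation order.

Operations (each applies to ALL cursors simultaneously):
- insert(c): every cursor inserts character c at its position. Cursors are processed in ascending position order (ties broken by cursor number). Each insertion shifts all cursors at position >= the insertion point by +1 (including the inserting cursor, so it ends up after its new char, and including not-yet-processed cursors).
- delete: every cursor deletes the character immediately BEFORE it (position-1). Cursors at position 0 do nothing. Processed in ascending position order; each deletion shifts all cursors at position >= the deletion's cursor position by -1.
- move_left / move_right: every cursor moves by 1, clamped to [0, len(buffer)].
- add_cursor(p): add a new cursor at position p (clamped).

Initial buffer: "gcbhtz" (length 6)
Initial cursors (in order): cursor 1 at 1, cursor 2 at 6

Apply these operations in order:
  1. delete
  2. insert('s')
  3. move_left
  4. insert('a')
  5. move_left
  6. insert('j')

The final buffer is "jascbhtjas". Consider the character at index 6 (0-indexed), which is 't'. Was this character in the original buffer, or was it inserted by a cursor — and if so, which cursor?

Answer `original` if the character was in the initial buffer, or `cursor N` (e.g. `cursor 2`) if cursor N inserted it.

After op 1 (delete): buffer="cbht" (len 4), cursors c1@0 c2@4, authorship ....
After op 2 (insert('s')): buffer="scbhts" (len 6), cursors c1@1 c2@6, authorship 1....2
After op 3 (move_left): buffer="scbhts" (len 6), cursors c1@0 c2@5, authorship 1....2
After op 4 (insert('a')): buffer="ascbhtas" (len 8), cursors c1@1 c2@7, authorship 11....22
After op 5 (move_left): buffer="ascbhtas" (len 8), cursors c1@0 c2@6, authorship 11....22
After op 6 (insert('j')): buffer="jascbhtjas" (len 10), cursors c1@1 c2@8, authorship 111....222
Authorship (.=original, N=cursor N): 1 1 1 . . . . 2 2 2
Index 6: author = original

Answer: original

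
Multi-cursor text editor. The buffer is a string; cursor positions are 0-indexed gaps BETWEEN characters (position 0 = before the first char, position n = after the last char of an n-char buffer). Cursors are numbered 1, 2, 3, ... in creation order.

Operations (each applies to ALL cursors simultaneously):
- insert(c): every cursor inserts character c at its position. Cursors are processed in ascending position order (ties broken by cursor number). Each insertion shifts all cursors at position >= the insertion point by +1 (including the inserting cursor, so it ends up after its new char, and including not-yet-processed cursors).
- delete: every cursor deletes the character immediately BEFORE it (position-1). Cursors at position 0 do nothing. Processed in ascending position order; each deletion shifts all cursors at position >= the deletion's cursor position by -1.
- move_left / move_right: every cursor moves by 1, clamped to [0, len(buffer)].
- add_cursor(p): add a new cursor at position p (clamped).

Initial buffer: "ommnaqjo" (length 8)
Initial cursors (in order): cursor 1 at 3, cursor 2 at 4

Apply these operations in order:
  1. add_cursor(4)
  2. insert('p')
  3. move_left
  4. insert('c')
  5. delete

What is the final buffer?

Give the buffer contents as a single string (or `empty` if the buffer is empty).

Answer: ommpnppaqjo

Derivation:
After op 1 (add_cursor(4)): buffer="ommnaqjo" (len 8), cursors c1@3 c2@4 c3@4, authorship ........
After op 2 (insert('p')): buffer="ommpnppaqjo" (len 11), cursors c1@4 c2@7 c3@7, authorship ...1.23....
After op 3 (move_left): buffer="ommpnppaqjo" (len 11), cursors c1@3 c2@6 c3@6, authorship ...1.23....
After op 4 (insert('c')): buffer="ommcpnpccpaqjo" (len 14), cursors c1@4 c2@9 c3@9, authorship ...11.2233....
After op 5 (delete): buffer="ommpnppaqjo" (len 11), cursors c1@3 c2@6 c3@6, authorship ...1.23....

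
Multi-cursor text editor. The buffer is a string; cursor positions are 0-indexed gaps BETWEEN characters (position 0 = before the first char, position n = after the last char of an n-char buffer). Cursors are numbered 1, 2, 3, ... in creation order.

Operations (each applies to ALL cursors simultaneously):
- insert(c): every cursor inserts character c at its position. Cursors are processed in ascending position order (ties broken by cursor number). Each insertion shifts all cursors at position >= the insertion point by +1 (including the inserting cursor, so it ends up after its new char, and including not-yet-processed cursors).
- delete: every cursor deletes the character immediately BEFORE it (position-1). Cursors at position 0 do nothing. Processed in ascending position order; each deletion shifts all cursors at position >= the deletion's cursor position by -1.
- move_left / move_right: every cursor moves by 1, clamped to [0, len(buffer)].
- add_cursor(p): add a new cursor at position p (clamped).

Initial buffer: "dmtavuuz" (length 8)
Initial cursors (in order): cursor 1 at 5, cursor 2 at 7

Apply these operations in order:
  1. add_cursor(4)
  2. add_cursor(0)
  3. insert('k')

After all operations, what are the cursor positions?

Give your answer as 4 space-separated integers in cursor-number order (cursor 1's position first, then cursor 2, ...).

After op 1 (add_cursor(4)): buffer="dmtavuuz" (len 8), cursors c3@4 c1@5 c2@7, authorship ........
After op 2 (add_cursor(0)): buffer="dmtavuuz" (len 8), cursors c4@0 c3@4 c1@5 c2@7, authorship ........
After op 3 (insert('k')): buffer="kdmtakvkuukz" (len 12), cursors c4@1 c3@6 c1@8 c2@11, authorship 4....3.1..2.

Answer: 8 11 6 1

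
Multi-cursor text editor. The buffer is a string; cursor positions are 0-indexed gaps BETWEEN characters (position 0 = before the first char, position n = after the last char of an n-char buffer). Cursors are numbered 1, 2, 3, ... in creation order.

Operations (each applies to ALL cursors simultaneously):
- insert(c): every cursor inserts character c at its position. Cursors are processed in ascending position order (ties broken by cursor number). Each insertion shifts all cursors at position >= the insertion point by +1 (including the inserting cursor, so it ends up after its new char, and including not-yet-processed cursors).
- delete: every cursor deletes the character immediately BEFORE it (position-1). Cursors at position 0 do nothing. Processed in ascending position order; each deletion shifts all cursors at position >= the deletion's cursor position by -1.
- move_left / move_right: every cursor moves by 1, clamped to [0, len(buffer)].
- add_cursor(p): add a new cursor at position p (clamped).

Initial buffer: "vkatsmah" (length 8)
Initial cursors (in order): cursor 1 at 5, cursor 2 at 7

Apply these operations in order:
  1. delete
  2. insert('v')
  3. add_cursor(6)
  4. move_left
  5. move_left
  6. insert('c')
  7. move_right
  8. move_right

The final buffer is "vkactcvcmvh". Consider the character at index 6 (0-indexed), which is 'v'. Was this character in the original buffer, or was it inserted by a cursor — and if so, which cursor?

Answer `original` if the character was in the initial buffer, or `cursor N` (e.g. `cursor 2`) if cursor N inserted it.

Answer: cursor 1

Derivation:
After op 1 (delete): buffer="vkatmh" (len 6), cursors c1@4 c2@5, authorship ......
After op 2 (insert('v')): buffer="vkatvmvh" (len 8), cursors c1@5 c2@7, authorship ....1.2.
After op 3 (add_cursor(6)): buffer="vkatvmvh" (len 8), cursors c1@5 c3@6 c2@7, authorship ....1.2.
After op 4 (move_left): buffer="vkatvmvh" (len 8), cursors c1@4 c3@5 c2@6, authorship ....1.2.
After op 5 (move_left): buffer="vkatvmvh" (len 8), cursors c1@3 c3@4 c2@5, authorship ....1.2.
After op 6 (insert('c')): buffer="vkactcvcmvh" (len 11), cursors c1@4 c3@6 c2@8, authorship ...1.312.2.
After op 7 (move_right): buffer="vkactcvcmvh" (len 11), cursors c1@5 c3@7 c2@9, authorship ...1.312.2.
After op 8 (move_right): buffer="vkactcvcmvh" (len 11), cursors c1@6 c3@8 c2@10, authorship ...1.312.2.
Authorship (.=original, N=cursor N): . . . 1 . 3 1 2 . 2 .
Index 6: author = 1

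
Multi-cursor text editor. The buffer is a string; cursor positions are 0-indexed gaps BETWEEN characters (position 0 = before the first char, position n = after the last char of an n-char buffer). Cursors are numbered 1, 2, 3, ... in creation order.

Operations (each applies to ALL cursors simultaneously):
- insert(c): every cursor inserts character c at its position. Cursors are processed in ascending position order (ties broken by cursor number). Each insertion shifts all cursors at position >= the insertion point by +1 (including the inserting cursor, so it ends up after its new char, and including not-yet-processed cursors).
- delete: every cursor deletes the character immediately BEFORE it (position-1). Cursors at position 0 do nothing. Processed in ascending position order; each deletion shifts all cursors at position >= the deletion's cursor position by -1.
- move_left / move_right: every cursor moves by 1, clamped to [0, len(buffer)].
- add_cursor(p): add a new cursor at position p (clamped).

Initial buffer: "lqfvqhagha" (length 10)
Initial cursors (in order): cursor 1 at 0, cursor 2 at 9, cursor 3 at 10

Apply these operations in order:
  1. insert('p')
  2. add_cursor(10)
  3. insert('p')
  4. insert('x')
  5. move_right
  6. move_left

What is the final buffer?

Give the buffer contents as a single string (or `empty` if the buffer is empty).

Answer: ppxlqfvqhaghpxppxappx

Derivation:
After op 1 (insert('p')): buffer="plqfvqhaghpap" (len 13), cursors c1@1 c2@11 c3@13, authorship 1.........2.3
After op 2 (add_cursor(10)): buffer="plqfvqhaghpap" (len 13), cursors c1@1 c4@10 c2@11 c3@13, authorship 1.........2.3
After op 3 (insert('p')): buffer="pplqfvqhaghpppapp" (len 17), cursors c1@2 c4@12 c2@14 c3@17, authorship 11.........422.33
After op 4 (insert('x')): buffer="ppxlqfvqhaghpxppxappx" (len 21), cursors c1@3 c4@14 c2@17 c3@21, authorship 111.........44222.333
After op 5 (move_right): buffer="ppxlqfvqhaghpxppxappx" (len 21), cursors c1@4 c4@15 c2@18 c3@21, authorship 111.........44222.333
After op 6 (move_left): buffer="ppxlqfvqhaghpxppxappx" (len 21), cursors c1@3 c4@14 c2@17 c3@20, authorship 111.........44222.333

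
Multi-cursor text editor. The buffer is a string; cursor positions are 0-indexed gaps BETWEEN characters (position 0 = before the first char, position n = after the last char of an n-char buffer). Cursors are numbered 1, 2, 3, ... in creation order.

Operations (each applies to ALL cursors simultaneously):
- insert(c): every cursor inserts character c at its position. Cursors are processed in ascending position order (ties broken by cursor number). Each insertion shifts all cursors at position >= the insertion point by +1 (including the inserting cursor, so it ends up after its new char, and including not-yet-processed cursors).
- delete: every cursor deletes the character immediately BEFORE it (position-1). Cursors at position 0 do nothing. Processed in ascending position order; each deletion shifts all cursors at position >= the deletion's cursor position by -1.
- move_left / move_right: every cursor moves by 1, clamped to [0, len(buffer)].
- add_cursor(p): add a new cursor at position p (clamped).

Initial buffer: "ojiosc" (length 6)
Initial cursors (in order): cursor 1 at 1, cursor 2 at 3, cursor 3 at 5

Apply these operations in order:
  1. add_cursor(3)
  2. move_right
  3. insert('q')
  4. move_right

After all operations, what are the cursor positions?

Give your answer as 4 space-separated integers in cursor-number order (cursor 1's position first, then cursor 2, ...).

After op 1 (add_cursor(3)): buffer="ojiosc" (len 6), cursors c1@1 c2@3 c4@3 c3@5, authorship ......
After op 2 (move_right): buffer="ojiosc" (len 6), cursors c1@2 c2@4 c4@4 c3@6, authorship ......
After op 3 (insert('q')): buffer="ojqioqqscq" (len 10), cursors c1@3 c2@7 c4@7 c3@10, authorship ..1..24..3
After op 4 (move_right): buffer="ojqioqqscq" (len 10), cursors c1@4 c2@8 c4@8 c3@10, authorship ..1..24..3

Answer: 4 8 10 8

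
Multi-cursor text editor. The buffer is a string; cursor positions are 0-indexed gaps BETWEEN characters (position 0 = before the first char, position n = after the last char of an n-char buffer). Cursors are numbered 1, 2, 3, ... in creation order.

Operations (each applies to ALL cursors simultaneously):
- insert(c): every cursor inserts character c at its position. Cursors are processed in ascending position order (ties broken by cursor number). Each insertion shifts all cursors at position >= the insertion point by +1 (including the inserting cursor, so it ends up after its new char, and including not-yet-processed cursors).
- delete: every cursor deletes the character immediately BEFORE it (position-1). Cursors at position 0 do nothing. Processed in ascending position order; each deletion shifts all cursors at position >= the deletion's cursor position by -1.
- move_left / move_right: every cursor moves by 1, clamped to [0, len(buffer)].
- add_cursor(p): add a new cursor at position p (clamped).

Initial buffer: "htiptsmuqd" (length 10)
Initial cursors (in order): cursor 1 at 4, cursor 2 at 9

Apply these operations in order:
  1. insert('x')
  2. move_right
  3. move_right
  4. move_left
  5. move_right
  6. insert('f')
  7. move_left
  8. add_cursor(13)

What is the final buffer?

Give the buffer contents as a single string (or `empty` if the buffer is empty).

After op 1 (insert('x')): buffer="htipxtsmuqxd" (len 12), cursors c1@5 c2@11, authorship ....1.....2.
After op 2 (move_right): buffer="htipxtsmuqxd" (len 12), cursors c1@6 c2@12, authorship ....1.....2.
After op 3 (move_right): buffer="htipxtsmuqxd" (len 12), cursors c1@7 c2@12, authorship ....1.....2.
After op 4 (move_left): buffer="htipxtsmuqxd" (len 12), cursors c1@6 c2@11, authorship ....1.....2.
After op 5 (move_right): buffer="htipxtsmuqxd" (len 12), cursors c1@7 c2@12, authorship ....1.....2.
After op 6 (insert('f')): buffer="htipxtsfmuqxdf" (len 14), cursors c1@8 c2@14, authorship ....1..1...2.2
After op 7 (move_left): buffer="htipxtsfmuqxdf" (len 14), cursors c1@7 c2@13, authorship ....1..1...2.2
After op 8 (add_cursor(13)): buffer="htipxtsfmuqxdf" (len 14), cursors c1@7 c2@13 c3@13, authorship ....1..1...2.2

Answer: htipxtsfmuqxdf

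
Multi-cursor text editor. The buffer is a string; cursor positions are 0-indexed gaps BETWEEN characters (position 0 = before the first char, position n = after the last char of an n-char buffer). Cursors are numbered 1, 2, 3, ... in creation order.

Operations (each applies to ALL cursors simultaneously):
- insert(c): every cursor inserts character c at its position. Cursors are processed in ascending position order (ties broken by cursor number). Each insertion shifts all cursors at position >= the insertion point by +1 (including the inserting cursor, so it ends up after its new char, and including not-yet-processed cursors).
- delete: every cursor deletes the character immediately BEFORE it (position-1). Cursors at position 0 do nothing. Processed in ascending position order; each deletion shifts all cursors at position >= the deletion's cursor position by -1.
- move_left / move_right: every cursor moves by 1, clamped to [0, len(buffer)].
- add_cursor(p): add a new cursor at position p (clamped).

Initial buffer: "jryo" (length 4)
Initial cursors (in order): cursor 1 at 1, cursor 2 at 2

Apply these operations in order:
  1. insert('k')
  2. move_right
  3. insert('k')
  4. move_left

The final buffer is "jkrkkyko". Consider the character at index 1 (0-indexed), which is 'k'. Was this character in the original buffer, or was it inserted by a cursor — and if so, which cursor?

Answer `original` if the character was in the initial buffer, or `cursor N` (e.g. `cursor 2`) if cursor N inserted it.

After op 1 (insert('k')): buffer="jkrkyo" (len 6), cursors c1@2 c2@4, authorship .1.2..
After op 2 (move_right): buffer="jkrkyo" (len 6), cursors c1@3 c2@5, authorship .1.2..
After op 3 (insert('k')): buffer="jkrkkyko" (len 8), cursors c1@4 c2@7, authorship .1.12.2.
After op 4 (move_left): buffer="jkrkkyko" (len 8), cursors c1@3 c2@6, authorship .1.12.2.
Authorship (.=original, N=cursor N): . 1 . 1 2 . 2 .
Index 1: author = 1

Answer: cursor 1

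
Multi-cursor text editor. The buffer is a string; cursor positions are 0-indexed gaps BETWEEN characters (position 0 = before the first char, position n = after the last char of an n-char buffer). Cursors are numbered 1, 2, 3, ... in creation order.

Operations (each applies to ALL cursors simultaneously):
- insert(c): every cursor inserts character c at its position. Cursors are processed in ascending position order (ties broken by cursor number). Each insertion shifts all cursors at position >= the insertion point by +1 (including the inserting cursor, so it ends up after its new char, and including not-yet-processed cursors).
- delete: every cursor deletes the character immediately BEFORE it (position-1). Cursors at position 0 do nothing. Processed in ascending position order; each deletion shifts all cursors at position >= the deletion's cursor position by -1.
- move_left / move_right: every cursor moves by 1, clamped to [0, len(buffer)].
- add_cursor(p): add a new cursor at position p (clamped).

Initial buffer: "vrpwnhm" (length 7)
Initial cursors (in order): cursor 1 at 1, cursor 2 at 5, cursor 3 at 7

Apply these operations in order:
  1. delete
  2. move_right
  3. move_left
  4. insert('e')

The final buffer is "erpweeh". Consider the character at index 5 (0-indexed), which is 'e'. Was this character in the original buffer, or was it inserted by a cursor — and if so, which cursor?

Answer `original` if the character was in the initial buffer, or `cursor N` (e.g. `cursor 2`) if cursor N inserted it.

Answer: cursor 3

Derivation:
After op 1 (delete): buffer="rpwh" (len 4), cursors c1@0 c2@3 c3@4, authorship ....
After op 2 (move_right): buffer="rpwh" (len 4), cursors c1@1 c2@4 c3@4, authorship ....
After op 3 (move_left): buffer="rpwh" (len 4), cursors c1@0 c2@3 c3@3, authorship ....
After op 4 (insert('e')): buffer="erpweeh" (len 7), cursors c1@1 c2@6 c3@6, authorship 1...23.
Authorship (.=original, N=cursor N): 1 . . . 2 3 .
Index 5: author = 3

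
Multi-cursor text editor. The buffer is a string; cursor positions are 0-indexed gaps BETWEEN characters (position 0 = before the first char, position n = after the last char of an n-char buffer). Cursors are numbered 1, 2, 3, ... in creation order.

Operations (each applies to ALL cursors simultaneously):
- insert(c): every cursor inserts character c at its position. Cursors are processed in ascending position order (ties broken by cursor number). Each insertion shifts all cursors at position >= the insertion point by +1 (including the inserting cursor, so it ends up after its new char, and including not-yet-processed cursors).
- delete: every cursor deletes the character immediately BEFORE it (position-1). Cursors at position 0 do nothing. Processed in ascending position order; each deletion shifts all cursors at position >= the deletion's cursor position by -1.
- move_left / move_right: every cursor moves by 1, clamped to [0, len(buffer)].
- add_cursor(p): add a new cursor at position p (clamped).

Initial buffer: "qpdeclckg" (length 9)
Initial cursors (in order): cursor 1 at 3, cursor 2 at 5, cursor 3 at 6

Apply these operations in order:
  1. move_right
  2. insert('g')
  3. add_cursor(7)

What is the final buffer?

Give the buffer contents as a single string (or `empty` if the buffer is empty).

After op 1 (move_right): buffer="qpdeclckg" (len 9), cursors c1@4 c2@6 c3@7, authorship .........
After op 2 (insert('g')): buffer="qpdegclgcgkg" (len 12), cursors c1@5 c2@8 c3@10, authorship ....1..2.3..
After op 3 (add_cursor(7)): buffer="qpdegclgcgkg" (len 12), cursors c1@5 c4@7 c2@8 c3@10, authorship ....1..2.3..

Answer: qpdegclgcgkg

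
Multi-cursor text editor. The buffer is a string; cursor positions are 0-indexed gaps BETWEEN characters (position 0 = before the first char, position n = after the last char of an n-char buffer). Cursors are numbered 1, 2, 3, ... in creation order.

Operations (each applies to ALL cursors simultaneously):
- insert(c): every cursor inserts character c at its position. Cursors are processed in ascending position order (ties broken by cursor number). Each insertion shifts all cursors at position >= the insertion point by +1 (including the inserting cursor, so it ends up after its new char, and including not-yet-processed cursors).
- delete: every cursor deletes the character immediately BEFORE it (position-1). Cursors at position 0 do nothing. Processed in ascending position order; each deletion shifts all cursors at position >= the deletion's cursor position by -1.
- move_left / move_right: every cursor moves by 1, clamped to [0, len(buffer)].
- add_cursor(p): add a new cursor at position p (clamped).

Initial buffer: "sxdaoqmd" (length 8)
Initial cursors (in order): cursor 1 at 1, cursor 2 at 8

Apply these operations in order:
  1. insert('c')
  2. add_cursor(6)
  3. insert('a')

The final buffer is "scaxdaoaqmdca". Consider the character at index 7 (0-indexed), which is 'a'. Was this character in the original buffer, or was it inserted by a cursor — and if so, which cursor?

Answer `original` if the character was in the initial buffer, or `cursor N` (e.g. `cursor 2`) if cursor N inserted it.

Answer: cursor 3

Derivation:
After op 1 (insert('c')): buffer="scxdaoqmdc" (len 10), cursors c1@2 c2@10, authorship .1.......2
After op 2 (add_cursor(6)): buffer="scxdaoqmdc" (len 10), cursors c1@2 c3@6 c2@10, authorship .1.......2
After op 3 (insert('a')): buffer="scaxdaoaqmdca" (len 13), cursors c1@3 c3@8 c2@13, authorship .11....3...22
Authorship (.=original, N=cursor N): . 1 1 . . . . 3 . . . 2 2
Index 7: author = 3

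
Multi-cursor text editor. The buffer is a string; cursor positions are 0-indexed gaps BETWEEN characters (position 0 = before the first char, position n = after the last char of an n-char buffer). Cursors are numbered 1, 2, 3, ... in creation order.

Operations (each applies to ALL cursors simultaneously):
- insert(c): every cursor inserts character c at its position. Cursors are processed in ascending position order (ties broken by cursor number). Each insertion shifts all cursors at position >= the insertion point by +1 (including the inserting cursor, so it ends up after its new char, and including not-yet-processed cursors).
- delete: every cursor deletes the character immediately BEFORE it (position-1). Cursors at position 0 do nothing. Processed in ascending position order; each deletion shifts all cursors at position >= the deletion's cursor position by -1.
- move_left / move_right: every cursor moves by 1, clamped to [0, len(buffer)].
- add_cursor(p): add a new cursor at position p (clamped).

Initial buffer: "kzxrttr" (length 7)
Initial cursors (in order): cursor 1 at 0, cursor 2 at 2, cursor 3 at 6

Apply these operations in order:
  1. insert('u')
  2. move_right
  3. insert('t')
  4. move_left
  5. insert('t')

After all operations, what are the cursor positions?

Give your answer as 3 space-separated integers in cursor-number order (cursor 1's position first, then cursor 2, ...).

Answer: 3 8 15

Derivation:
After op 1 (insert('u')): buffer="ukzuxrttur" (len 10), cursors c1@1 c2@4 c3@9, authorship 1..2....3.
After op 2 (move_right): buffer="ukzuxrttur" (len 10), cursors c1@2 c2@5 c3@10, authorship 1..2....3.
After op 3 (insert('t')): buffer="uktzuxtrtturt" (len 13), cursors c1@3 c2@7 c3@13, authorship 1.1.2.2...3.3
After op 4 (move_left): buffer="uktzuxtrtturt" (len 13), cursors c1@2 c2@6 c3@12, authorship 1.1.2.2...3.3
After op 5 (insert('t')): buffer="ukttzuxttrtturtt" (len 16), cursors c1@3 c2@8 c3@15, authorship 1.11.2.22...3.33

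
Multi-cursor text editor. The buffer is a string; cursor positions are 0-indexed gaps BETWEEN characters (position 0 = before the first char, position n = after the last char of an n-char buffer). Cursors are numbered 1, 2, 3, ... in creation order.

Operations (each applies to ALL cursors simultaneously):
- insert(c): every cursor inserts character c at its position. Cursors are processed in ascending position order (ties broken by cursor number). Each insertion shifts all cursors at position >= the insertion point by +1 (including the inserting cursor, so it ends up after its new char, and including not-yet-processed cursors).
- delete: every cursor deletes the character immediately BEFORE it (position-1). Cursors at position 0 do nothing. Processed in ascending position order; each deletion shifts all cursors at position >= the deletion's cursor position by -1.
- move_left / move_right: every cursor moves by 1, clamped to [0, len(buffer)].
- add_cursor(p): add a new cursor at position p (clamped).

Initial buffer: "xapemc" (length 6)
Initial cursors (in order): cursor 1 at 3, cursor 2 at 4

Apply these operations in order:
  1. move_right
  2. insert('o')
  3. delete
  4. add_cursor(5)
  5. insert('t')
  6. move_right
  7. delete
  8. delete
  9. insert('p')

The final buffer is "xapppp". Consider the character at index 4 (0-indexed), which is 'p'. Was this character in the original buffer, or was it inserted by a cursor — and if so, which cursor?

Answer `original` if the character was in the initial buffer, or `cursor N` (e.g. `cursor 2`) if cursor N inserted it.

Answer: cursor 2

Derivation:
After op 1 (move_right): buffer="xapemc" (len 6), cursors c1@4 c2@5, authorship ......
After op 2 (insert('o')): buffer="xapeomoc" (len 8), cursors c1@5 c2@7, authorship ....1.2.
After op 3 (delete): buffer="xapemc" (len 6), cursors c1@4 c2@5, authorship ......
After op 4 (add_cursor(5)): buffer="xapemc" (len 6), cursors c1@4 c2@5 c3@5, authorship ......
After op 5 (insert('t')): buffer="xapetmttc" (len 9), cursors c1@5 c2@8 c3@8, authorship ....1.23.
After op 6 (move_right): buffer="xapetmttc" (len 9), cursors c1@6 c2@9 c3@9, authorship ....1.23.
After op 7 (delete): buffer="xapett" (len 6), cursors c1@5 c2@6 c3@6, authorship ....12
After op 8 (delete): buffer="xap" (len 3), cursors c1@3 c2@3 c3@3, authorship ...
After op 9 (insert('p')): buffer="xapppp" (len 6), cursors c1@6 c2@6 c3@6, authorship ...123
Authorship (.=original, N=cursor N): . . . 1 2 3
Index 4: author = 2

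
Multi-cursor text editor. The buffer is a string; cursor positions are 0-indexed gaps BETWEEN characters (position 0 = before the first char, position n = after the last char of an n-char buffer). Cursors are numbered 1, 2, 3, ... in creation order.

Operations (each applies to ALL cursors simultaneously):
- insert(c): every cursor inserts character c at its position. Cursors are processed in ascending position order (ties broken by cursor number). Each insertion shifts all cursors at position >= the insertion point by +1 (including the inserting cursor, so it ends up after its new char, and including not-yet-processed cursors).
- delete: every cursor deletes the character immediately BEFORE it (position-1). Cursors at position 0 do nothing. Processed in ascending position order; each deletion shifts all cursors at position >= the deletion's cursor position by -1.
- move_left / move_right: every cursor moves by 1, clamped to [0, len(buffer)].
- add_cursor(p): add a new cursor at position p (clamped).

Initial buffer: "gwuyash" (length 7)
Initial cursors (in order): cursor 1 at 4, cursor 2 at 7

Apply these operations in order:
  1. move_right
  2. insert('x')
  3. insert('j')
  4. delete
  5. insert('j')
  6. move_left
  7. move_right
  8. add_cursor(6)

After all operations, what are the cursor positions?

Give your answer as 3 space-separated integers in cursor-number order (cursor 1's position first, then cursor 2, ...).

After op 1 (move_right): buffer="gwuyash" (len 7), cursors c1@5 c2@7, authorship .......
After op 2 (insert('x')): buffer="gwuyaxshx" (len 9), cursors c1@6 c2@9, authorship .....1..2
After op 3 (insert('j')): buffer="gwuyaxjshxj" (len 11), cursors c1@7 c2@11, authorship .....11..22
After op 4 (delete): buffer="gwuyaxshx" (len 9), cursors c1@6 c2@9, authorship .....1..2
After op 5 (insert('j')): buffer="gwuyaxjshxj" (len 11), cursors c1@7 c2@11, authorship .....11..22
After op 6 (move_left): buffer="gwuyaxjshxj" (len 11), cursors c1@6 c2@10, authorship .....11..22
After op 7 (move_right): buffer="gwuyaxjshxj" (len 11), cursors c1@7 c2@11, authorship .....11..22
After op 8 (add_cursor(6)): buffer="gwuyaxjshxj" (len 11), cursors c3@6 c1@7 c2@11, authorship .....11..22

Answer: 7 11 6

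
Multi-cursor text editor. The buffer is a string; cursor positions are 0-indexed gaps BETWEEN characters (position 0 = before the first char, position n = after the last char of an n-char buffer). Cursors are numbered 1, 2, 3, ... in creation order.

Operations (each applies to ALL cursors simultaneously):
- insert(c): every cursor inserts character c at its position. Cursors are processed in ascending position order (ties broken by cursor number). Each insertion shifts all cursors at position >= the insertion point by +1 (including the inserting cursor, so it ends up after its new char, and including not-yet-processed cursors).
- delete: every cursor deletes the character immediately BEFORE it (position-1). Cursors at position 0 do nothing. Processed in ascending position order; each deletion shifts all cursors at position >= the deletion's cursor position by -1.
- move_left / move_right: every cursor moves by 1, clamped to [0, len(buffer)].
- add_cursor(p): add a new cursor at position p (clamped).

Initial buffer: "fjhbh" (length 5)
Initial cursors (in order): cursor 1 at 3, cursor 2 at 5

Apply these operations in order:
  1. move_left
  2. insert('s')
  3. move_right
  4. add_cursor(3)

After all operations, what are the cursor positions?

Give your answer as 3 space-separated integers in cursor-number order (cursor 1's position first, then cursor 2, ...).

After op 1 (move_left): buffer="fjhbh" (len 5), cursors c1@2 c2@4, authorship .....
After op 2 (insert('s')): buffer="fjshbsh" (len 7), cursors c1@3 c2@6, authorship ..1..2.
After op 3 (move_right): buffer="fjshbsh" (len 7), cursors c1@4 c2@7, authorship ..1..2.
After op 4 (add_cursor(3)): buffer="fjshbsh" (len 7), cursors c3@3 c1@4 c2@7, authorship ..1..2.

Answer: 4 7 3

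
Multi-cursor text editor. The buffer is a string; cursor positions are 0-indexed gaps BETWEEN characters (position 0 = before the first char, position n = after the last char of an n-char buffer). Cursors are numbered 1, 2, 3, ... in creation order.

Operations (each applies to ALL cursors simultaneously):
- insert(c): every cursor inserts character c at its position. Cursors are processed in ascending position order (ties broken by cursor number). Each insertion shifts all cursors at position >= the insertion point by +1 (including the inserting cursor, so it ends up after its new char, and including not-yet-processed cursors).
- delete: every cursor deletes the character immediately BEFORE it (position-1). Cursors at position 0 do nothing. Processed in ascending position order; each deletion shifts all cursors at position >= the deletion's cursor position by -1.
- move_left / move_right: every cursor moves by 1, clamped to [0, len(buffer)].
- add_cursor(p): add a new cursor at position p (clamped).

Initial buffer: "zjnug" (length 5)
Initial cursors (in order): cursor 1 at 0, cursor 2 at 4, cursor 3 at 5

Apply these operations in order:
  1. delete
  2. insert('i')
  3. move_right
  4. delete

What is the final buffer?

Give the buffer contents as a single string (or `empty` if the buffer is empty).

After op 1 (delete): buffer="zjn" (len 3), cursors c1@0 c2@3 c3@3, authorship ...
After op 2 (insert('i')): buffer="izjnii" (len 6), cursors c1@1 c2@6 c3@6, authorship 1...23
After op 3 (move_right): buffer="izjnii" (len 6), cursors c1@2 c2@6 c3@6, authorship 1...23
After op 4 (delete): buffer="ijn" (len 3), cursors c1@1 c2@3 c3@3, authorship 1..

Answer: ijn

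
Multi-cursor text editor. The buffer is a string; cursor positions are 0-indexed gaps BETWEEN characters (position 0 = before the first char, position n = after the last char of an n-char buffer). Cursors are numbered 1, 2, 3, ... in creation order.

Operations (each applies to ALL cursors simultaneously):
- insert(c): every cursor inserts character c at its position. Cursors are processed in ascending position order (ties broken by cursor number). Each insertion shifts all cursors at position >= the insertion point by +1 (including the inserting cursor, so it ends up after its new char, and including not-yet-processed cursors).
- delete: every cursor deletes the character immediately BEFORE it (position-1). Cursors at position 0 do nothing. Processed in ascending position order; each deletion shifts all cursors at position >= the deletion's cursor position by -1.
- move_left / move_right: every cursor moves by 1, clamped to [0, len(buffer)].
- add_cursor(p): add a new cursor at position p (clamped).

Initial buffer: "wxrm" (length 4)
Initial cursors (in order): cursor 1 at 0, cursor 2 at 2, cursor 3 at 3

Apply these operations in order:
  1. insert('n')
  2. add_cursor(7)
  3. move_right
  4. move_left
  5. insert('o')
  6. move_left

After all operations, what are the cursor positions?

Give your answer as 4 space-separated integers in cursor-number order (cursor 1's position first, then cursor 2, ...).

After op 1 (insert('n')): buffer="nwxnrnm" (len 7), cursors c1@1 c2@4 c3@6, authorship 1..2.3.
After op 2 (add_cursor(7)): buffer="nwxnrnm" (len 7), cursors c1@1 c2@4 c3@6 c4@7, authorship 1..2.3.
After op 3 (move_right): buffer="nwxnrnm" (len 7), cursors c1@2 c2@5 c3@7 c4@7, authorship 1..2.3.
After op 4 (move_left): buffer="nwxnrnm" (len 7), cursors c1@1 c2@4 c3@6 c4@6, authorship 1..2.3.
After op 5 (insert('o')): buffer="nowxnornoom" (len 11), cursors c1@2 c2@6 c3@10 c4@10, authorship 11..22.334.
After op 6 (move_left): buffer="nowxnornoom" (len 11), cursors c1@1 c2@5 c3@9 c4@9, authorship 11..22.334.

Answer: 1 5 9 9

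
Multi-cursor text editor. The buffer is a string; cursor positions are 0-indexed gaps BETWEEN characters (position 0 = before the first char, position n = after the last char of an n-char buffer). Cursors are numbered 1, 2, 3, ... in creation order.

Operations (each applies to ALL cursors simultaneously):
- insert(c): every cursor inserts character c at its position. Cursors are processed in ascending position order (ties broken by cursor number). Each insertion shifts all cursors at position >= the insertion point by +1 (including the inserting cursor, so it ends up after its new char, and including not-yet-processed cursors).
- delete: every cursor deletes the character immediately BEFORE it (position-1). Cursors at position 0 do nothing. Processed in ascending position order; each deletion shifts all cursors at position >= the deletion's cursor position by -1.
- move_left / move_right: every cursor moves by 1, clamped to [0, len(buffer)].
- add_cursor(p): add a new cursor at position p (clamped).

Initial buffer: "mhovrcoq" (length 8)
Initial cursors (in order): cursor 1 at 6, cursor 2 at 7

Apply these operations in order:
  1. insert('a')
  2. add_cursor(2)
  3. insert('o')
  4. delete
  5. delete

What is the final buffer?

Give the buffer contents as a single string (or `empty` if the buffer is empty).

Answer: movrcoq

Derivation:
After op 1 (insert('a')): buffer="mhovrcaoaq" (len 10), cursors c1@7 c2@9, authorship ......1.2.
After op 2 (add_cursor(2)): buffer="mhovrcaoaq" (len 10), cursors c3@2 c1@7 c2@9, authorship ......1.2.
After op 3 (insert('o')): buffer="mhoovrcaooaoq" (len 13), cursors c3@3 c1@9 c2@12, authorship ..3....11.22.
After op 4 (delete): buffer="mhovrcaoaq" (len 10), cursors c3@2 c1@7 c2@9, authorship ......1.2.
After op 5 (delete): buffer="movrcoq" (len 7), cursors c3@1 c1@5 c2@6, authorship .......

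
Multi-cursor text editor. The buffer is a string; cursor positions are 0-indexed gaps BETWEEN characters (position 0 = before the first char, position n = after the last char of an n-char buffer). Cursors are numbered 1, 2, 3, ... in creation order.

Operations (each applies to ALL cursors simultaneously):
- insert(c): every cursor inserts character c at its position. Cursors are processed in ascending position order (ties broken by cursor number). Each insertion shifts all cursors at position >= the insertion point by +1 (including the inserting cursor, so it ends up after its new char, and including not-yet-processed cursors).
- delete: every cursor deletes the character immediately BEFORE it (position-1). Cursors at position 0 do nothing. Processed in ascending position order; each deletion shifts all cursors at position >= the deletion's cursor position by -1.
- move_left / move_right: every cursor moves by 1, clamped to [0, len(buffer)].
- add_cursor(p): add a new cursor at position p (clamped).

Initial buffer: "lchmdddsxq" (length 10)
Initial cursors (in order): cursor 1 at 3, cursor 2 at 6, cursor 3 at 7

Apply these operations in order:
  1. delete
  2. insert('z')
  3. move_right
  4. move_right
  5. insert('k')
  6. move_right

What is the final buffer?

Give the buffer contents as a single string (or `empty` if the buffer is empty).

Answer: lczmdkzzsxkkq

Derivation:
After op 1 (delete): buffer="lcmdsxq" (len 7), cursors c1@2 c2@4 c3@4, authorship .......
After op 2 (insert('z')): buffer="lczmdzzsxq" (len 10), cursors c1@3 c2@7 c3@7, authorship ..1..23...
After op 3 (move_right): buffer="lczmdzzsxq" (len 10), cursors c1@4 c2@8 c3@8, authorship ..1..23...
After op 4 (move_right): buffer="lczmdzzsxq" (len 10), cursors c1@5 c2@9 c3@9, authorship ..1..23...
After op 5 (insert('k')): buffer="lczmdkzzsxkkq" (len 13), cursors c1@6 c2@12 c3@12, authorship ..1..123..23.
After op 6 (move_right): buffer="lczmdkzzsxkkq" (len 13), cursors c1@7 c2@13 c3@13, authorship ..1..123..23.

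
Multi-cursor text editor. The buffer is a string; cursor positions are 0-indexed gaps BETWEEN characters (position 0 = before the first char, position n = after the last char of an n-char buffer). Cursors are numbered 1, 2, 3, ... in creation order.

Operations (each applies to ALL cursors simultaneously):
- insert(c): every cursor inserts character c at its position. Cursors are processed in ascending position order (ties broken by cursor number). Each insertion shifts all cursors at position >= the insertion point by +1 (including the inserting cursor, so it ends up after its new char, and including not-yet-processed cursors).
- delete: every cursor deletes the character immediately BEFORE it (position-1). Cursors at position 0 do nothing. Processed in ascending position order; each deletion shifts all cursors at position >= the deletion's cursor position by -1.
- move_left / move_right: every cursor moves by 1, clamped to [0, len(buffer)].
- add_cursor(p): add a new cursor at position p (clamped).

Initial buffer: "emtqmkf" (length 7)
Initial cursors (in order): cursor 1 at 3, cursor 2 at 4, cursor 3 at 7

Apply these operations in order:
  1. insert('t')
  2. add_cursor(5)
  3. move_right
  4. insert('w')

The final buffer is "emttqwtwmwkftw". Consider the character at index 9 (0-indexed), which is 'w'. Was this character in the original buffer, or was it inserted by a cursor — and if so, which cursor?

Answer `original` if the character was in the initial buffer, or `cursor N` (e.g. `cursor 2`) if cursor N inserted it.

Answer: cursor 2

Derivation:
After op 1 (insert('t')): buffer="emttqtmkft" (len 10), cursors c1@4 c2@6 c3@10, authorship ...1.2...3
After op 2 (add_cursor(5)): buffer="emttqtmkft" (len 10), cursors c1@4 c4@5 c2@6 c3@10, authorship ...1.2...3
After op 3 (move_right): buffer="emttqtmkft" (len 10), cursors c1@5 c4@6 c2@7 c3@10, authorship ...1.2...3
After op 4 (insert('w')): buffer="emttqwtwmwkftw" (len 14), cursors c1@6 c4@8 c2@10 c3@14, authorship ...1.124.2..33
Authorship (.=original, N=cursor N): . . . 1 . 1 2 4 . 2 . . 3 3
Index 9: author = 2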